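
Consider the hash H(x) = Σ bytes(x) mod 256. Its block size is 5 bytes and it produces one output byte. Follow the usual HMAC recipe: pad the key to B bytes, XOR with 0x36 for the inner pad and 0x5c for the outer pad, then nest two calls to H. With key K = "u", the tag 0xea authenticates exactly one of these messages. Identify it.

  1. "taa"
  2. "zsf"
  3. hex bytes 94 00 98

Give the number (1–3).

Key "u" = 75 is 1 byte ≤ B = 5; zero-pad to 5 bytes: K' = 75 00 00 00 00.
K' ⊕ ipad = 43 36 36 36 36; K' ⊕ opad = 29 5c 5c 5c 5c.
m1: inner = H(43 36 36 36 36 74 61 61) = 51; tag = H(29 5c 5c 5c 5c 51) = ea ← matches
m2: inner = H(43 36 36 36 36 7a 73 66) = 6e; tag = H(29 5c 5c 5c 5c 6e) = 07
m3: inner = H(43 36 36 36 36 94 00 98) = 47; tag = H(29 5c 5c 5c 5c 47) = e0

1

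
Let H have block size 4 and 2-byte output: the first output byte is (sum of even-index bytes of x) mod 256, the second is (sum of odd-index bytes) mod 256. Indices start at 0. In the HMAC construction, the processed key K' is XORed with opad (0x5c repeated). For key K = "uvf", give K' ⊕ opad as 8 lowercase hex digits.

Key "uvf" = 75 76 66 is 3 bytes ≤ B = 4; zero-pad to 4 bytes: K' = 75 76 66 00.
XOR each byte with 0x5c: 75⊕5c=29, 76⊕5c=2a, 66⊕5c=3a, 00⊕5c=5c.

292a3a5c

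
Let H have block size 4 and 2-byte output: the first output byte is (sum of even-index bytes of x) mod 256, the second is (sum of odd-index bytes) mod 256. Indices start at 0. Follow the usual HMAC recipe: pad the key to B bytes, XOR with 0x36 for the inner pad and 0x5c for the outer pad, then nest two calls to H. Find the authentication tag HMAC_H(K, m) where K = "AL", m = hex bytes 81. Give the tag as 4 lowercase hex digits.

Key "AL" = 41 4c is 2 bytes ≤ B = 4; zero-pad to 4 bytes: K' = 41 4c 00 00.
K' ⊕ ipad = 77 7a 36 36.  K' ⊕ opad = 1d 10 5c 5c.
Inner input = (K'⊕ipad) ∥ m = 77 7a 36 36 ∥ 81.
Inner hash: even-index sum = 302 mod 256 = 46; odd-index sum = 176 mod 256 = 176 → 2e b0.
Outer input = (K'⊕opad) ∥ inner = 1d 10 5c 5c ∥ 2e b0.
Outer hash (tag): even-index sum = 167 mod 256 = 167; odd-index sum = 284 mod 256 = 28 → a7 1c.

a71c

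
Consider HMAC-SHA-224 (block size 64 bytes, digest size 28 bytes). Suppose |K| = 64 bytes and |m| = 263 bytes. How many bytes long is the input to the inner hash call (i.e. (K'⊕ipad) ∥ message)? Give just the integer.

Key is 64 ≤ 64 bytes, zero-padded: |K'| = 64.
Inner input = (K'⊕ipad) ∥ m → 64 + 263 = 327 bytes.

327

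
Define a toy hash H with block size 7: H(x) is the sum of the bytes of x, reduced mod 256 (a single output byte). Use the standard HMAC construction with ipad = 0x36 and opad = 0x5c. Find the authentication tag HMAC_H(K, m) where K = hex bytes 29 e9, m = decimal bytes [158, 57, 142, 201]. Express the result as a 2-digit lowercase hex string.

30

Key hex bytes 29 e9 is 2 bytes ≤ B = 7; zero-pad to 7 bytes: K' = 29 e9 00 00 00 00 00.
K' ⊕ ipad = 1f df 36 36 36 36 36.  K' ⊕ opad = 75 b5 5c 5c 5c 5c 5c.
Inner input = (K'⊕ipad) ∥ m = 1f df 36 36 36 36 36 ∥ 9e 39 8e c9.
Inner hash: sum = 31+223+54+54+54+54+54+158+57+142+201 = 1082; mod 256 = 58 → 3a.
Outer input = (K'⊕opad) ∥ inner = 75 b5 5c 5c 5c 5c 5c ∥ 3a.
Outer hash (tag): sum = 117+181+92+92+92+92+92+58 = 816; mod 256 = 48 → 30.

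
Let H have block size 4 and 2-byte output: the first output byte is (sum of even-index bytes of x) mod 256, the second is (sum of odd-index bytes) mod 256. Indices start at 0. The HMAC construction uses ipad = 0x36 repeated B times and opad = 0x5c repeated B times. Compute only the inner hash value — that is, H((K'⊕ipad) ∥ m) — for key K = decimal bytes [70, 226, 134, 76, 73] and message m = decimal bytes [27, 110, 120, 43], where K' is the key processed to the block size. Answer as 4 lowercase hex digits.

Key decimal bytes [70, 226, 134, 76, 73] = 46 e2 86 4c 49 is 5 bytes > B = 4, so hash it first: H(key) = 15 2e, then zero-pad to 4 bytes: K' = 15 2e 00 00.
K' ⊕ ipad = 23 18 36 36.
Inner input = 23 18 36 36 ∥ 1b 6e 78 2b.
Inner hash: even-index sum = 236 mod 256 = 236; odd-index sum = 231 mod 256 = 231 → ec e7.

ece7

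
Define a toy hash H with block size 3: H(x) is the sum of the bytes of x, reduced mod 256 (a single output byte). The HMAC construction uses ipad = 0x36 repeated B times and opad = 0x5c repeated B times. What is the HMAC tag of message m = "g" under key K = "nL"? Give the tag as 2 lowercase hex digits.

Key "nL" = 6e 4c is 2 bytes ≤ B = 3; zero-pad to 3 bytes: K' = 6e 4c 00.
K' ⊕ ipad = 58 7a 36.  K' ⊕ opad = 32 10 5c.
Inner input = (K'⊕ipad) ∥ m = 58 7a 36 ∥ 67.
Inner hash: sum = 88+122+54+103 = 367; mod 256 = 111 → 6f.
Outer input = (K'⊕opad) ∥ inner = 32 10 5c ∥ 6f.
Outer hash (tag): sum = 50+16+92+111 = 269; mod 256 = 13 → 0d.

0d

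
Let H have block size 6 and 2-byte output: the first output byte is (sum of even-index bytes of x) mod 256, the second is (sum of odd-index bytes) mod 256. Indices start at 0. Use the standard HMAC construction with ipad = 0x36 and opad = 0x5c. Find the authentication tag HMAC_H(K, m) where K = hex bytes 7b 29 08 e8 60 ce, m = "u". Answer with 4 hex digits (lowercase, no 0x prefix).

Key hex bytes 7b 29 08 e8 60 ce is exactly B = 6 bytes: K' = 7b 29 08 e8 60 ce.
K' ⊕ ipad = 4d 1f 3e de 56 f8.  K' ⊕ opad = 27 75 54 b4 3c 92.
Inner input = (K'⊕ipad) ∥ m = 4d 1f 3e de 56 f8 ∥ 75.
Inner hash: even-index sum = 342 mod 256 = 86; odd-index sum = 501 mod 256 = 245 → 56 f5.
Outer input = (K'⊕opad) ∥ inner = 27 75 54 b4 3c 92 ∥ 56 f5.
Outer hash (tag): even-index sum = 269 mod 256 = 13; odd-index sum = 688 mod 256 = 176 → 0d b0.

0db0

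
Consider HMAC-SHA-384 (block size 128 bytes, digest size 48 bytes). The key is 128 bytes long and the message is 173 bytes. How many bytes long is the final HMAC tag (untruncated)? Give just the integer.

The tag is one SHA-384 digest: 48 bytes.

48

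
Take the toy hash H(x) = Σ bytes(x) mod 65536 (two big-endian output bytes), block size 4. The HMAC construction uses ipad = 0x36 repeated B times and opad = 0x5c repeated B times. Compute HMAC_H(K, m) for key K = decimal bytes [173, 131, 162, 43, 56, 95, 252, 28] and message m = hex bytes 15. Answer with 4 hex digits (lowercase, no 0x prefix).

0258

Key decimal bytes [173, 131, 162, 43, 56, 95, 252, 28] = ad 83 a2 2b 38 5f fc 1c is 8 bytes > B = 4, so hash it first: H(key) = 03 ac, then zero-pad to 4 bytes: K' = 03 ac 00 00.
K' ⊕ ipad = 35 9a 36 36.  K' ⊕ opad = 5f f0 5c 5c.
Inner input = (K'⊕ipad) ∥ m = 35 9a 36 36 ∥ 15.
Inner hash: sum = 53+154+54+54+21 = 336 → 01 50.
Outer input = (K'⊕opad) ∥ inner = 5f f0 5c 5c ∥ 01 50.
Outer hash (tag): sum = 95+240+92+92+1+80 = 600 → 02 58.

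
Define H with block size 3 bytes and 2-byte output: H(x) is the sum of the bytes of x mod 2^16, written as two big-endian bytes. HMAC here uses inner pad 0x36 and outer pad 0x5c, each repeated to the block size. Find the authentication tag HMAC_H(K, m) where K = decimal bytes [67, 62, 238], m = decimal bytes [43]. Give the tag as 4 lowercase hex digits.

01b4

Key decimal bytes [67, 62, 238] = 43 3e ee is exactly B = 3 bytes: K' = 43 3e ee.
K' ⊕ ipad = 75 08 d8.  K' ⊕ opad = 1f 62 b2.
Inner input = (K'⊕ipad) ∥ m = 75 08 d8 ∥ 2b.
Inner hash: sum = 117+8+216+43 = 384 → 01 80.
Outer input = (K'⊕opad) ∥ inner = 1f 62 b2 ∥ 01 80.
Outer hash (tag): sum = 31+98+178+1+128 = 436 → 01 b4.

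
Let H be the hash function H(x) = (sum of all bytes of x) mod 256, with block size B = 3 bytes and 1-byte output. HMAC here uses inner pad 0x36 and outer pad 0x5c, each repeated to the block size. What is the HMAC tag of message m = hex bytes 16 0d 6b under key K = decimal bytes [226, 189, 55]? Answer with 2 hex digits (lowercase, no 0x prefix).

f8

Key decimal bytes [226, 189, 55] = e2 bd 37 is exactly B = 3 bytes: K' = e2 bd 37.
K' ⊕ ipad = d4 8b 01.  K' ⊕ opad = be e1 6b.
Inner input = (K'⊕ipad) ∥ m = d4 8b 01 ∥ 16 0d 6b.
Inner hash: sum = 212+139+1+22+13+107 = 494; mod 256 = 238 → ee.
Outer input = (K'⊕opad) ∥ inner = be e1 6b ∥ ee.
Outer hash (tag): sum = 190+225+107+238 = 760; mod 256 = 248 → f8.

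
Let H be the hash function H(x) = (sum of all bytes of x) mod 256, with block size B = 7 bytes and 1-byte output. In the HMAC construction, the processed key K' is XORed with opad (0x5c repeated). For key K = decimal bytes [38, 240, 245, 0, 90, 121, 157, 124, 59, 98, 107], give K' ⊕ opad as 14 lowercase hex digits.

a35c5c5c5c5c5c

Key decimal bytes [38, 240, 245, 0, 90, 121, 157, 124, 59, 98, 107] = 26 f0 f5 00 5a 79 9d 7c 3b 62 6b is 11 bytes > B = 7, so hash it first: H(key) = ff, then zero-pad to 7 bytes: K' = ff 00 00 00 00 00 00.
XOR each byte with 0x5c: ff⊕5c=a3, 00⊕5c=5c, 00⊕5c=5c, 00⊕5c=5c, 00⊕5c=5c, 00⊕5c=5c, 00⊕5c=5c.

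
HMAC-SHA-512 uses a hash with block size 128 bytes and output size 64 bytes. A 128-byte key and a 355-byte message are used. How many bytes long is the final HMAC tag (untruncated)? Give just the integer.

64

The tag is one SHA-512 digest: 64 bytes.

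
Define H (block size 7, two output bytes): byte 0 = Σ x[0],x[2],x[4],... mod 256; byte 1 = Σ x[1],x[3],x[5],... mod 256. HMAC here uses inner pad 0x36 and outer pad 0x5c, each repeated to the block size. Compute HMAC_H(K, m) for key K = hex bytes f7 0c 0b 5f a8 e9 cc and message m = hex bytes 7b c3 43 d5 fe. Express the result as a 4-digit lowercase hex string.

Key hex bytes f7 0c 0b 5f a8 e9 cc is exactly B = 7 bytes: K' = f7 0c 0b 5f a8 e9 cc.
K' ⊕ ipad = c1 3a 3d 69 9e df fa.  K' ⊕ opad = ab 50 57 03 f4 b5 90.
Inner input = (K'⊕ipad) ∥ m = c1 3a 3d 69 9e df fa ∥ 7b c3 43 d5 fe.
Inner hash: even-index sum = 1070 mod 256 = 46; odd-index sum = 830 mod 256 = 62 → 2e 3e.
Outer input = (K'⊕opad) ∥ inner = ab 50 57 03 f4 b5 90 ∥ 2e 3e.
Outer hash (tag): even-index sum = 708 mod 256 = 196; odd-index sum = 310 mod 256 = 54 → c4 36.

c436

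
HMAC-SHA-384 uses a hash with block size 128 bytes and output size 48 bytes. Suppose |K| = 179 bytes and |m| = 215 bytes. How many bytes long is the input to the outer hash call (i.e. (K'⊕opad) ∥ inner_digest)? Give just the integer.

176

Key is 179 > 128 bytes, so it is hashed to 48 bytes then zero-padded to 128: |K'| = 128.
Outer input = (K'⊕opad) ∥ H(inner) → 128 + 48 = 176 bytes.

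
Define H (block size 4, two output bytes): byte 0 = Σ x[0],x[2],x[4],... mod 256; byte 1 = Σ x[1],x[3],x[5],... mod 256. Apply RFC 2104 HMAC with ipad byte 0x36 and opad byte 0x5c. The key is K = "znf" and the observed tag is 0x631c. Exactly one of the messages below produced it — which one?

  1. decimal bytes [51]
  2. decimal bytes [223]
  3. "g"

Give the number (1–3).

Key "znf" = 7a 6e 66 is 3 bytes ≤ B = 4; zero-pad to 4 bytes: K' = 7a 6e 66 00.
K' ⊕ ipad = 4c 58 50 36; K' ⊕ opad = 26 32 3a 5c.
m1: inner = H(4c 58 50 36 33) = cf 8e; tag = H(26 32 3a 5c cf 8e) = 2f1c
m2: inner = H(4c 58 50 36 df) = 7b 8e; tag = H(26 32 3a 5c 7b 8e) = db1c
m3: inner = H(4c 58 50 36 67) = 03 8e; tag = H(26 32 3a 5c 03 8e) = 631c ← matches

3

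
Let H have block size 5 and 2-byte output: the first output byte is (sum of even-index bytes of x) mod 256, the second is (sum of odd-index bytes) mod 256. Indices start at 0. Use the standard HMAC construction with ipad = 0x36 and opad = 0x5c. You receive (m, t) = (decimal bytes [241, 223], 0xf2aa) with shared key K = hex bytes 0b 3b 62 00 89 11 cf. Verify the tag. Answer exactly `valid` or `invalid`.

valid

Key hex bytes 0b 3b 62 00 89 11 cf is 7 bytes > B = 5, so hash it first: H(key) = c5 4c, then zero-pad to 5 bytes: K' = c5 4c 00 00 00.
K' ⊕ ipad = f3 7a 36 36 36; K' ⊕ opad = 99 10 5c 5c 5c.
Inner hash: even-index sum = 574 mod 256 = 62; odd-index sum = 417 mod 256 = 161 → 3e a1.
Outer hash (recomputed tag): even-index sum = 498 mod 256 = 242; odd-index sum = 170 mod 256 = 170 → f2 aa.
Recomputed tag = f2aa; claimed = f2aa → match.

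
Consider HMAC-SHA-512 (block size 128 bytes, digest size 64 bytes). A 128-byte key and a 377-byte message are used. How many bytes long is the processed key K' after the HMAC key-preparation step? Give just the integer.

128

Key is 128 ≤ 128 bytes, zero-padded: |K'| = 128.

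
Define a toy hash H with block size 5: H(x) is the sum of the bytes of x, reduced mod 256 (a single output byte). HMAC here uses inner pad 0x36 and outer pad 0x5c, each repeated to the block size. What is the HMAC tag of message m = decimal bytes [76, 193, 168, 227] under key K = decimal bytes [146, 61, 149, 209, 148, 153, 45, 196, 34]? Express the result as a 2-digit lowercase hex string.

Key decimal bytes [146, 61, 149, 209, 148, 153, 45, 196, 34] = 92 3d 95 d1 94 99 2d c4 22 is 9 bytes > B = 5, so hash it first: H(key) = 75, then zero-pad to 5 bytes: K' = 75 00 00 00 00.
K' ⊕ ipad = 43 36 36 36 36.  K' ⊕ opad = 29 5c 5c 5c 5c.
Inner input = (K'⊕ipad) ∥ m = 43 36 36 36 36 ∥ 4c c1 a8 e3.
Inner hash: sum = 67+54+54+54+54+76+193+168+227 = 947; mod 256 = 179 → b3.
Outer input = (K'⊕opad) ∥ inner = 29 5c 5c 5c 5c ∥ b3.
Outer hash (tag): sum = 41+92+92+92+92+179 = 588; mod 256 = 76 → 4c.

4c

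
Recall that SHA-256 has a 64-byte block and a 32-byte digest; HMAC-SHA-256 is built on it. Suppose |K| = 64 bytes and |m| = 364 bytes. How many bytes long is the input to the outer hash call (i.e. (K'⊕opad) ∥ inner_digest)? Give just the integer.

96

Key is 64 ≤ 64 bytes, zero-padded: |K'| = 64.
Outer input = (K'⊕opad) ∥ H(inner) → 64 + 32 = 96 bytes.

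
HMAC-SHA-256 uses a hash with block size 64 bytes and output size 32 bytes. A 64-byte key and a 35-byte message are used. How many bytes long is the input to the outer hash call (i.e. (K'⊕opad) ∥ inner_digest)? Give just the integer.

96

Key is 64 ≤ 64 bytes, zero-padded: |K'| = 64.
Outer input = (K'⊕opad) ∥ H(inner) → 64 + 32 = 96 bytes.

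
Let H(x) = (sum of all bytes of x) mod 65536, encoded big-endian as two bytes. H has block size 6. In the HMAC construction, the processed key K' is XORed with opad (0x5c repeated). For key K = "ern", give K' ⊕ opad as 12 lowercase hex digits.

Key "ern" = 65 72 6e is 3 bytes ≤ B = 6; zero-pad to 6 bytes: K' = 65 72 6e 00 00 00.
XOR each byte with 0x5c: 65⊕5c=39, 72⊕5c=2e, 6e⊕5c=32, 00⊕5c=5c, 00⊕5c=5c, 00⊕5c=5c.

392e325c5c5c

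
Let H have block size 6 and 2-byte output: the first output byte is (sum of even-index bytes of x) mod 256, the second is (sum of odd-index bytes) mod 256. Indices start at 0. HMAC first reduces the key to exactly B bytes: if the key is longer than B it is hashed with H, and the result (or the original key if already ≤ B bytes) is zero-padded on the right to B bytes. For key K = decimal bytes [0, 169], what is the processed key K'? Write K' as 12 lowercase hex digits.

00a900000000

Key decimal bytes [0, 169] = 00 a9 is 2 bytes ≤ B = 6; zero-pad to 6 bytes: K' = 00 a9 00 00 00 00.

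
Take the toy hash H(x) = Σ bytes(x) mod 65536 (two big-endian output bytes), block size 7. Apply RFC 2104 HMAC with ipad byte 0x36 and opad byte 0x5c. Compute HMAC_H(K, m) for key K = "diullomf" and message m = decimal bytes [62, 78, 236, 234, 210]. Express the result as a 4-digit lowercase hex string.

Key "diullomf" = 64 69 75 6c 6c 6f 6d 66 is 8 bytes > B = 7, so hash it first: H(key) = 03 5c, then zero-pad to 7 bytes: K' = 03 5c 00 00 00 00 00.
K' ⊕ ipad = 35 6a 36 36 36 36 36.  K' ⊕ opad = 5f 00 5c 5c 5c 5c 5c.
Inner input = (K'⊕ipad) ∥ m = 35 6a 36 36 36 36 36 ∥ 3e 4e ec ea d2.
Inner hash: sum = 53+106+54+54+54+54+54+62+78+236+234+210 = 1249 → 04 e1.
Outer input = (K'⊕opad) ∥ inner = 5f 00 5c 5c 5c 5c 5c ∥ 04 e1.
Outer hash (tag): sum = 95+0+92+92+92+92+92+4+225 = 784 → 03 10.

0310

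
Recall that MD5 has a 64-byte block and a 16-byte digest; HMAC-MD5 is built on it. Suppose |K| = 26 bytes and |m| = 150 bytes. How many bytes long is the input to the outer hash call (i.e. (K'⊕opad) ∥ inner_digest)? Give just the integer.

80

Key is 26 ≤ 64 bytes, zero-padded: |K'| = 64.
Outer input = (K'⊕opad) ∥ H(inner) → 64 + 16 = 80 bytes.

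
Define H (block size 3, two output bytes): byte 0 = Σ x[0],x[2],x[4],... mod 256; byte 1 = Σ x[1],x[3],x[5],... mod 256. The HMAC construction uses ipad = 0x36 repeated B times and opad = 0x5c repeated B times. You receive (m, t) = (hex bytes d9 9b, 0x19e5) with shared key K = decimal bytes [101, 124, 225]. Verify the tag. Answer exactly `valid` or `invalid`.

Key decimal bytes [101, 124, 225] = 65 7c e1 is exactly B = 3 bytes: K' = 65 7c e1.
K' ⊕ ipad = 53 4a d7; K' ⊕ opad = 39 20 bd.
Inner hash: even-index sum = 453 mod 256 = 197; odd-index sum = 291 mod 256 = 35 → c5 23.
Outer hash (recomputed tag): even-index sum = 281 mod 256 = 25; odd-index sum = 229 mod 256 = 229 → 19 e5.
Recomputed tag = 19e5; claimed = 19e5 → match.

valid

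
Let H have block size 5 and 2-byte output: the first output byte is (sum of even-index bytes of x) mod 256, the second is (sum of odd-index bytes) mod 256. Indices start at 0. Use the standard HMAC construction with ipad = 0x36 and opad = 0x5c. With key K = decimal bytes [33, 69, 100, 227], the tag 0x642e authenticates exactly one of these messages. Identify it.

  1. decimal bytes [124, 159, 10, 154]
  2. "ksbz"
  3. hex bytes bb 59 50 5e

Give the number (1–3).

3

Key decimal bytes [33, 69, 100, 227] = 21 45 64 e3 is 4 bytes ≤ B = 5; zero-pad to 5 bytes: K' = 21 45 64 e3 00.
K' ⊕ ipad = 17 73 52 d5 36; K' ⊕ opad = 7d 19 38 bf 5c.
m1: inner = H(17 73 52 d5 36 7c 9f 0a 9a) = d8 ce; tag = H(7d 19 38 bf 5c d8 ce) = dfb0
m2: inner = H(17 73 52 d5 36 6b 73 62 7a) = 8c 15; tag = H(7d 19 38 bf 5c 8c 15) = 2664
m3: inner = H(17 73 52 d5 36 bb 59 50 5e) = 56 53; tag = H(7d 19 38 bf 5c 56 53) = 642e ← matches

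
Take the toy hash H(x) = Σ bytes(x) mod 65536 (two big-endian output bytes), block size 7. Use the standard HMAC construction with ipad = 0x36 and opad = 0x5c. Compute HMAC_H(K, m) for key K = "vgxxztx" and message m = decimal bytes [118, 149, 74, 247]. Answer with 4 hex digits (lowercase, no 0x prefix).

Key "vgxxztx" = 76 67 78 78 7a 74 78 is exactly B = 7 bytes: K' = 76 67 78 78 7a 74 78.
K' ⊕ ipad = 40 51 4e 4e 4c 42 4e.  K' ⊕ opad = 2a 3b 24 24 26 28 24.
Inner input = (K'⊕ipad) ∥ m = 40 51 4e 4e 4c 42 4e ∥ 76 95 4a f7.
Inner hash: sum = 64+81+78+78+76+66+78+118+149+74+247 = 1109 → 04 55.
Outer input = (K'⊕opad) ∥ inner = 2a 3b 24 24 26 28 24 ∥ 04 55.
Outer hash (tag): sum = 42+59+36+36+38+40+36+4+85 = 376 → 01 78.

0178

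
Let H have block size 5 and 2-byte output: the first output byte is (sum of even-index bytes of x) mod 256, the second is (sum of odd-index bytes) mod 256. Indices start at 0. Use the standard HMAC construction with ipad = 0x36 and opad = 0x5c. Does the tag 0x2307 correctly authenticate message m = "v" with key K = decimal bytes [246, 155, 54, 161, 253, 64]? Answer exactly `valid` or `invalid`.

Key decimal bytes [246, 155, 54, 161, 253, 64] = f6 9b 36 a1 fd 40 is 6 bytes > B = 5, so hash it first: H(key) = 29 7c, then zero-pad to 5 bytes: K' = 29 7c 00 00 00.
K' ⊕ ipad = 1f 4a 36 36 36; K' ⊕ opad = 75 20 5c 5c 5c.
Inner hash: even-index sum = 139 mod 256 = 139; odd-index sum = 246 mod 256 = 246 → 8b f6.
Outer hash (recomputed tag): even-index sum = 547 mod 256 = 35; odd-index sum = 263 mod 256 = 7 → 23 07.
Recomputed tag = 2307; claimed = 2307 → match.

valid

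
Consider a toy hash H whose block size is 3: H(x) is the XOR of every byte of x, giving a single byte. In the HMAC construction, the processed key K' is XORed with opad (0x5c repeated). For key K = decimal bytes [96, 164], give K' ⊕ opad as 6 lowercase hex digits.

Key decimal bytes [96, 164] = 60 a4 is 2 bytes ≤ B = 3; zero-pad to 3 bytes: K' = 60 a4 00.
XOR each byte with 0x5c: 60⊕5c=3c, a4⊕5c=f8, 00⊕5c=5c.

3cf85c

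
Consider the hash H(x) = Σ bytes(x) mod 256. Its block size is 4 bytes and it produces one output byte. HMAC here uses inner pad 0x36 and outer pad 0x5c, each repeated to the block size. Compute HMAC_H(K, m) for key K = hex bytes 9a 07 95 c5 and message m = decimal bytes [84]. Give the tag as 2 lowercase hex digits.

Key hex bytes 9a 07 95 c5 is exactly B = 4 bytes: K' = 9a 07 95 c5.
K' ⊕ ipad = ac 31 a3 f3.  K' ⊕ opad = c6 5b c9 99.
Inner input = (K'⊕ipad) ∥ m = ac 31 a3 f3 ∥ 54.
Inner hash: sum = 172+49+163+243+84 = 711; mod 256 = 199 → c7.
Outer input = (K'⊕opad) ∥ inner = c6 5b c9 99 ∥ c7.
Outer hash (tag): sum = 198+91+201+153+199 = 842; mod 256 = 74 → 4a.

4a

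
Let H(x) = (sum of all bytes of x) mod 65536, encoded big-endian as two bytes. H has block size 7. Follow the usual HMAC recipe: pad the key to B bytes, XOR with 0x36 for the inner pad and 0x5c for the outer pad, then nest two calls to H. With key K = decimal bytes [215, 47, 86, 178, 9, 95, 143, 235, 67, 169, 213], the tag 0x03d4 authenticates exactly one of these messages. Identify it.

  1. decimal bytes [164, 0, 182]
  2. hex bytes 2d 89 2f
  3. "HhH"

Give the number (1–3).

3

Key decimal bytes [215, 47, 86, 178, 9, 95, 143, 235, 67, 169, 213] = d7 2f 56 b2 09 5f 8f eb 43 a9 d5 is 11 bytes > B = 7, so hash it first: H(key) = 05 b1, then zero-pad to 7 bytes: K' = 05 b1 00 00 00 00 00.
K' ⊕ ipad = 33 87 36 36 36 36 36; K' ⊕ opad = 59 ed 5c 5c 5c 5c 5c.
m1: inner = H(33 87 36 36 36 36 36 a4 00 b6) = 03 22; tag = H(59 ed 5c 5c 5c 5c 5c 03 22) = 0337
m2: inner = H(33 87 36 36 36 36 36 2d 89 2f) = 02 ad; tag = H(59 ed 5c 5c 5c 5c 5c 02 ad) = 03c1
m3: inner = H(33 87 36 36 36 36 36 48 68 48) = 02 c0; tag = H(59 ed 5c 5c 5c 5c 5c 02 c0) = 03d4 ← matches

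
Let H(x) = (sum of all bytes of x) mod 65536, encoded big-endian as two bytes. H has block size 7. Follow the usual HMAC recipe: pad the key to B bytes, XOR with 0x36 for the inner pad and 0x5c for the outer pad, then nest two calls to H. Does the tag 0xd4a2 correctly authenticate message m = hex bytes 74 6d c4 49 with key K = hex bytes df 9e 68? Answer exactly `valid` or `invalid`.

Key hex bytes df 9e 68 is 3 bytes ≤ B = 7; zero-pad to 7 bytes: K' = df 9e 68 00 00 00 00.
K' ⊕ ipad = e9 a8 5e 36 36 36 36; K' ⊕ opad = 83 c2 34 5c 5c 5c 5c.
Inner hash: sum = 233+168+94+54+54+54+54+116+109+196+73 = 1205 → 04 b5.
Outer hash (recomputed tag): sum = 131+194+52+92+92+92+92+4+181 = 930 → 03 a2.
Recomputed tag = 03a2; claimed = d4a2 → mismatch.

invalid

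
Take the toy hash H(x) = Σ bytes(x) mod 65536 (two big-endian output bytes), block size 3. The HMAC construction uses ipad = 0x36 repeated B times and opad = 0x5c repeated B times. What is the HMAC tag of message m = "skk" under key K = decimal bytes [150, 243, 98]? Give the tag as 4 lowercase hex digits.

Key decimal bytes [150, 243, 98] = 96 f3 62 is exactly B = 3 bytes: K' = 96 f3 62.
K' ⊕ ipad = a0 c5 54.  K' ⊕ opad = ca af 3e.
Inner input = (K'⊕ipad) ∥ m = a0 c5 54 ∥ 73 6b 6b.
Inner hash: sum = 160+197+84+115+107+107 = 770 → 03 02.
Outer input = (K'⊕opad) ∥ inner = ca af 3e ∥ 03 02.
Outer hash (tag): sum = 202+175+62+3+2 = 444 → 01 bc.

01bc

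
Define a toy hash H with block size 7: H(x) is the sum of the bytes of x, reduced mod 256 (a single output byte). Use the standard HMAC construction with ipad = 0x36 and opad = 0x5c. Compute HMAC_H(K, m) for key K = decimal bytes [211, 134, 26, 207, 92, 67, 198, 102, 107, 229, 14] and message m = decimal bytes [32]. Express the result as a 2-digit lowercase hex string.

20

Key decimal bytes [211, 134, 26, 207, 92, 67, 198, 102, 107, 229, 14] = d3 86 1a cf 5c 43 c6 66 6b e5 0e is 11 bytes > B = 7, so hash it first: H(key) = 6b, then zero-pad to 7 bytes: K' = 6b 00 00 00 00 00 00.
K' ⊕ ipad = 5d 36 36 36 36 36 36.  K' ⊕ opad = 37 5c 5c 5c 5c 5c 5c.
Inner input = (K'⊕ipad) ∥ m = 5d 36 36 36 36 36 36 ∥ 20.
Inner hash: sum = 93+54+54+54+54+54+54+32 = 449; mod 256 = 193 → c1.
Outer input = (K'⊕opad) ∥ inner = 37 5c 5c 5c 5c 5c 5c ∥ c1.
Outer hash (tag): sum = 55+92+92+92+92+92+92+193 = 800; mod 256 = 32 → 20.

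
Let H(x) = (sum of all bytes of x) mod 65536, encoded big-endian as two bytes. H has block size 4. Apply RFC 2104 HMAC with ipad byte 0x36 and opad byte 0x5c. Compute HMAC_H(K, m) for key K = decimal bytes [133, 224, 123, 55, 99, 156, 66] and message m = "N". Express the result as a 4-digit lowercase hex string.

0179

Key decimal bytes [133, 224, 123, 55, 99, 156, 66] = 85 e0 7b 37 63 9c 42 is 7 bytes > B = 4, so hash it first: H(key) = 03 58, then zero-pad to 4 bytes: K' = 03 58 00 00.
K' ⊕ ipad = 35 6e 36 36.  K' ⊕ opad = 5f 04 5c 5c.
Inner input = (K'⊕ipad) ∥ m = 35 6e 36 36 ∥ 4e.
Inner hash: sum = 53+110+54+54+78 = 349 → 01 5d.
Outer input = (K'⊕opad) ∥ inner = 5f 04 5c 5c ∥ 01 5d.
Outer hash (tag): sum = 95+4+92+92+1+93 = 377 → 01 79.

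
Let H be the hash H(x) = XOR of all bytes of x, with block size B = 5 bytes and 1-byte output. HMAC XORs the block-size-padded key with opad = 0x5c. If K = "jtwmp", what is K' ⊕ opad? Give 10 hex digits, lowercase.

36282b312c

Key "jtwmp" = 6a 74 77 6d 70 is exactly B = 5 bytes: K' = 6a 74 77 6d 70.
XOR each byte with 0x5c: 6a⊕5c=36, 74⊕5c=28, 77⊕5c=2b, 6d⊕5c=31, 70⊕5c=2c.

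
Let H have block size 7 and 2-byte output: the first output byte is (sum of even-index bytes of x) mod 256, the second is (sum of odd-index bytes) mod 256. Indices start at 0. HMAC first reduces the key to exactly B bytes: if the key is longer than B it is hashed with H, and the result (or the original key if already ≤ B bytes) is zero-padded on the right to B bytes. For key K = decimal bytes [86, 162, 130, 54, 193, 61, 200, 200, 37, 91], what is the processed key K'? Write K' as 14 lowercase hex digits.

86380000000000

|K| = 10 > B = 7, so first hash the key.
H(K): even-index sum = 646 mod 256 = 134; odd-index sum = 568 mod 256 = 56 → 86 38.
Zero-pad H(K) = 86 38 to 7 bytes: K' = 86 38 00 00 00 00 00.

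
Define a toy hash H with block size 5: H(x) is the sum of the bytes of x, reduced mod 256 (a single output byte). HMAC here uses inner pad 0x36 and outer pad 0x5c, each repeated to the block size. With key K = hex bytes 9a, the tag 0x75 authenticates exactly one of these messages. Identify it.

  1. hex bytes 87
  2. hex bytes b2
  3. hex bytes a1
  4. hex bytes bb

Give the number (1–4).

Key hex bytes 9a is 1 byte ≤ B = 5; zero-pad to 5 bytes: K' = 9a 00 00 00 00.
K' ⊕ ipad = ac 36 36 36 36; K' ⊕ opad = c6 5c 5c 5c 5c.
m1: inner = H(ac 36 36 36 36 87) = 0b; tag = H(c6 5c 5c 5c 5c 0b) = 41
m2: inner = H(ac 36 36 36 36 b2) = 36; tag = H(c6 5c 5c 5c 5c 36) = 6c
m3: inner = H(ac 36 36 36 36 a1) = 25; tag = H(c6 5c 5c 5c 5c 25) = 5b
m4: inner = H(ac 36 36 36 36 bb) = 3f; tag = H(c6 5c 5c 5c 5c 3f) = 75 ← matches

4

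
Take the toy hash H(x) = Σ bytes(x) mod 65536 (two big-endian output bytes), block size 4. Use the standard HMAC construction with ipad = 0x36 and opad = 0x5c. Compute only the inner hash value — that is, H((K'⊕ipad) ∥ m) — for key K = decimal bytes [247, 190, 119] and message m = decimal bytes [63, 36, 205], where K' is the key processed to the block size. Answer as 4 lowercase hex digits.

Key decimal bytes [247, 190, 119] = f7 be 77 is 3 bytes ≤ B = 4; zero-pad to 4 bytes: K' = f7 be 77 00.
K' ⊕ ipad = c1 88 41 36.
Inner input = c1 88 41 36 ∥ 3f 24 cd.
Inner hash: sum = 193+136+65+54+63+36+205 = 752 → 02 f0.

02f0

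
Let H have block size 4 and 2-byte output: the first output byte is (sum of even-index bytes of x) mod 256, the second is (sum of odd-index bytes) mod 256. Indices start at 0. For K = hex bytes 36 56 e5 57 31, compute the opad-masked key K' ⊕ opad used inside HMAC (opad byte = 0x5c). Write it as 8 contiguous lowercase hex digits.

10f15c5c

Key hex bytes 36 56 e5 57 31 is 5 bytes > B = 4, so hash it first: H(key) = 4c ad, then zero-pad to 4 bytes: K' = 4c ad 00 00.
XOR each byte with 0x5c: 4c⊕5c=10, ad⊕5c=f1, 00⊕5c=5c, 00⊕5c=5c.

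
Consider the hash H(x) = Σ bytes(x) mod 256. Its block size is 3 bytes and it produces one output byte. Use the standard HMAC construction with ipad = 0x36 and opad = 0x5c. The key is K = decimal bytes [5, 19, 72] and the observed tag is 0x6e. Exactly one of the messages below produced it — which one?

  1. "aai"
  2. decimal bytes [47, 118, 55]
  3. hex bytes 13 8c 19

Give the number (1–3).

2

Key decimal bytes [5, 19, 72] = 05 13 48 is exactly B = 3 bytes: K' = 05 13 48.
K' ⊕ ipad = 33 25 7e; K' ⊕ opad = 59 4f 14.
m1: inner = H(33 25 7e 61 61 69) = 01; tag = H(59 4f 14 01) = bd
m2: inner = H(33 25 7e 2f 76 37) = b2; tag = H(59 4f 14 b2) = 6e ← matches
m3: inner = H(33 25 7e 13 8c 19) = 8e; tag = H(59 4f 14 8e) = 4a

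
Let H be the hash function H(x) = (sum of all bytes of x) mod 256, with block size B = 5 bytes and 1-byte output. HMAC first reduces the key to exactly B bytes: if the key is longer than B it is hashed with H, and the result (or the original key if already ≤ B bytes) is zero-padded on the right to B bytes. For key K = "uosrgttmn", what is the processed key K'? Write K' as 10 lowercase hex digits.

|K| = 9 > B = 5, so first hash the key.
H(K): sum = 117+111+115+114+103+116+116+109+110 = 1011; mod 256 = 243 → f3.
Zero-pad H(K) = f3 to 5 bytes: K' = f3 00 00 00 00.

f300000000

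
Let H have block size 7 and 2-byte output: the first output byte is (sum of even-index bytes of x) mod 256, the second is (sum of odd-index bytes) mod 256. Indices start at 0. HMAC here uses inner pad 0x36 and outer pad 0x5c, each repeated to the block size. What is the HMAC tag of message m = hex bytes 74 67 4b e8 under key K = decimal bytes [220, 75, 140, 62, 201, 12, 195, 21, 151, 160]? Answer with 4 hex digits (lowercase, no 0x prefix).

Key decimal bytes [220, 75, 140, 62, 201, 12, 195, 21, 151, 160] = dc 4b 8c 3e c9 0c c3 15 97 a0 is 10 bytes > B = 7, so hash it first: H(key) = 8b 4a, then zero-pad to 7 bytes: K' = 8b 4a 00 00 00 00 00.
K' ⊕ ipad = bd 7c 36 36 36 36 36.  K' ⊕ opad = d7 16 5c 5c 5c 5c 5c.
Inner input = (K'⊕ipad) ∥ m = bd 7c 36 36 36 36 36 ∥ 74 67 4b e8.
Inner hash: even-index sum = 686 mod 256 = 174; odd-index sum = 423 mod 256 = 167 → ae a7.
Outer input = (K'⊕opad) ∥ inner = d7 16 5c 5c 5c 5c 5c ∥ ae a7.
Outer hash (tag): even-index sum = 658 mod 256 = 146; odd-index sum = 380 mod 256 = 124 → 92 7c.

927c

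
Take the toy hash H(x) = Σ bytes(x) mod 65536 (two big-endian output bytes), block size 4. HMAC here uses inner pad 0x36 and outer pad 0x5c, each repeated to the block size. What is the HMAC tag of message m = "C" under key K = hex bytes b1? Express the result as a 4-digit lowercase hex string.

026e

Key hex bytes b1 is 1 byte ≤ B = 4; zero-pad to 4 bytes: K' = b1 00 00 00.
K' ⊕ ipad = 87 36 36 36.  K' ⊕ opad = ed 5c 5c 5c.
Inner input = (K'⊕ipad) ∥ m = 87 36 36 36 ∥ 43.
Inner hash: sum = 135+54+54+54+67 = 364 → 01 6c.
Outer input = (K'⊕opad) ∥ inner = ed 5c 5c 5c ∥ 01 6c.
Outer hash (tag): sum = 237+92+92+92+1+108 = 622 → 02 6e.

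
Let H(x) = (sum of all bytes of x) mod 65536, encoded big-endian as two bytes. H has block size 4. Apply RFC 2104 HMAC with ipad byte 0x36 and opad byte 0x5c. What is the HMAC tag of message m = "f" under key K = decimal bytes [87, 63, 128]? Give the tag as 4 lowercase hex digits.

0263

Key decimal bytes [87, 63, 128] = 57 3f 80 is 3 bytes ≤ B = 4; zero-pad to 4 bytes: K' = 57 3f 80 00.
K' ⊕ ipad = 61 09 b6 36.  K' ⊕ opad = 0b 63 dc 5c.
Inner input = (K'⊕ipad) ∥ m = 61 09 b6 36 ∥ 66.
Inner hash: sum = 97+9+182+54+102 = 444 → 01 bc.
Outer input = (K'⊕opad) ∥ inner = 0b 63 dc 5c ∥ 01 bc.
Outer hash (tag): sum = 11+99+220+92+1+188 = 611 → 02 63.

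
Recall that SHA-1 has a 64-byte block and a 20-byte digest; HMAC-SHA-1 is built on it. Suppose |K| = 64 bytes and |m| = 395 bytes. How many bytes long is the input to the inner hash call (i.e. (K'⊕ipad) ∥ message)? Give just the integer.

Key is 64 ≤ 64 bytes, zero-padded: |K'| = 64.
Inner input = (K'⊕ipad) ∥ m → 64 + 395 = 459 bytes.

459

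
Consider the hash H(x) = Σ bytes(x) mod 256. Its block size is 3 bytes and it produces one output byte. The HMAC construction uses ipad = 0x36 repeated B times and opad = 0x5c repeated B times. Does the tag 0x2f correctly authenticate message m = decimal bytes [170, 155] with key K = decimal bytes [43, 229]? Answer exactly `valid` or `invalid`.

invalid

Key decimal bytes [43, 229] = 2b e5 is 2 bytes ≤ B = 3; zero-pad to 3 bytes: K' = 2b e5 00.
K' ⊕ ipad = 1d d3 36; K' ⊕ opad = 77 b9 5c.
Inner hash: sum = 29+211+54+170+155 = 619; mod 256 = 107 → 6b.
Outer hash (recomputed tag): sum = 119+185+92+107 = 503; mod 256 = 247 → f7.
Recomputed tag = f7; claimed = 2f → mismatch.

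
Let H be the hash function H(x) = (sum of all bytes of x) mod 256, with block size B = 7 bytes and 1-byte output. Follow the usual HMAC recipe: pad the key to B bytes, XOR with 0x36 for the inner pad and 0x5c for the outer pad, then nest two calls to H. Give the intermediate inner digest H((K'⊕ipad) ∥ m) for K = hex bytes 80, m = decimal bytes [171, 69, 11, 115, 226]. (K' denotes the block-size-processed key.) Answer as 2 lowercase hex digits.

Key hex bytes 80 is 1 byte ≤ B = 7; zero-pad to 7 bytes: K' = 80 00 00 00 00 00 00.
K' ⊕ ipad = b6 36 36 36 36 36 36.
Inner input = b6 36 36 36 36 36 36 ∥ ab 45 0b 73 e2.
Inner hash: sum = 182+54+54+54+54+54+54+171+69+11+115+226 = 1098; mod 256 = 74 → 4a.

4a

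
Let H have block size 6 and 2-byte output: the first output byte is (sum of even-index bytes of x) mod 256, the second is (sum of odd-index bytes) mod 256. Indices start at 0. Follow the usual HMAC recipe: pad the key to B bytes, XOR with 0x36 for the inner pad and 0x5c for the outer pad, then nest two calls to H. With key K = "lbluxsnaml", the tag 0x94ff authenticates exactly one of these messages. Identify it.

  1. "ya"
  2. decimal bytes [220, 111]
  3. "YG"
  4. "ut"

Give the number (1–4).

Key "lbluxsnaml" = 6c 62 6c 75 78 73 6e 61 6d 6c is 10 bytes > B = 6, so hash it first: H(key) = 2b 17, then zero-pad to 6 bytes: K' = 2b 17 00 00 00 00.
K' ⊕ ipad = 1d 21 36 36 36 36; K' ⊕ opad = 77 4b 5c 5c 5c 5c.
m1: inner = H(1d 21 36 36 36 36 79 61) = 02 ee; tag = H(77 4b 5c 5c 5c 5c 02 ee) = 31f1
m2: inner = H(1d 21 36 36 36 36 dc 6f) = 65 fc; tag = H(77 4b 5c 5c 5c 5c 65 fc) = 94ff ← matches
m3: inner = H(1d 21 36 36 36 36 59 47) = e2 d4; tag = H(77 4b 5c 5c 5c 5c e2 d4) = 11d7
m4: inner = H(1d 21 36 36 36 36 75 74) = fe 01; tag = H(77 4b 5c 5c 5c 5c fe 01) = 2d04

2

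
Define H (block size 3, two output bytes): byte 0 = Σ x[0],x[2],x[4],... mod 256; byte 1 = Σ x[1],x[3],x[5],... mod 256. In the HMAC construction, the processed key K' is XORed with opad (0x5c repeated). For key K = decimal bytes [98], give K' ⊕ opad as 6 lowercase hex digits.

Key decimal bytes [98] = 62 is 1 byte ≤ B = 3; zero-pad to 3 bytes: K' = 62 00 00.
XOR each byte with 0x5c: 62⊕5c=3e, 00⊕5c=5c, 00⊕5c=5c.

3e5c5c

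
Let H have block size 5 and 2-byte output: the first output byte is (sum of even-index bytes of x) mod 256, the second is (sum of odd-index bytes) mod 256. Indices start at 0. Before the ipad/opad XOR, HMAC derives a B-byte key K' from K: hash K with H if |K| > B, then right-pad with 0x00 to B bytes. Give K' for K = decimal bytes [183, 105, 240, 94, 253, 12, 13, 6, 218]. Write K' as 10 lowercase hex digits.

|K| = 9 > B = 5, so first hash the key.
H(K): even-index sum = 907 mod 256 = 139; odd-index sum = 217 mod 256 = 217 → 8b d9.
Zero-pad H(K) = 8b d9 to 5 bytes: K' = 8b d9 00 00 00.

8bd9000000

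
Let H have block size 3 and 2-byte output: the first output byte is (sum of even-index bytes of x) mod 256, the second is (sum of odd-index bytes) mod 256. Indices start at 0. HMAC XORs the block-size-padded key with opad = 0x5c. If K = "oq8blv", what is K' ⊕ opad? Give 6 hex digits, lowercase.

4f155c

Key "oq8blv" = 6f 71 38 62 6c 76 is 6 bytes > B = 3, so hash it first: H(key) = 13 49, then zero-pad to 3 bytes: K' = 13 49 00.
XOR each byte with 0x5c: 13⊕5c=4f, 49⊕5c=15, 00⊕5c=5c.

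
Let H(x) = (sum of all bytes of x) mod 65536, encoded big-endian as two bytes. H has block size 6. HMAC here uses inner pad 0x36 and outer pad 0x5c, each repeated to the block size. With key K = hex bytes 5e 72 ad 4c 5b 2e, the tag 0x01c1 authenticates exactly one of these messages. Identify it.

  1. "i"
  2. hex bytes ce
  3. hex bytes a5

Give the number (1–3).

Key hex bytes 5e 72 ad 4c 5b 2e is exactly B = 6 bytes: K' = 5e 72 ad 4c 5b 2e.
K' ⊕ ipad = 68 44 9b 7a 6d 18; K' ⊕ opad = 02 2e f1 10 07 72.
m1: inner = H(68 44 9b 7a 6d 18 69) = 02 af; tag = H(02 2e f1 10 07 72 02 af) = 025b
m2: inner = H(68 44 9b 7a 6d 18 ce) = 03 14; tag = H(02 2e f1 10 07 72 03 14) = 01c1 ← matches
m3: inner = H(68 44 9b 7a 6d 18 a5) = 02 eb; tag = H(02 2e f1 10 07 72 02 eb) = 0297

2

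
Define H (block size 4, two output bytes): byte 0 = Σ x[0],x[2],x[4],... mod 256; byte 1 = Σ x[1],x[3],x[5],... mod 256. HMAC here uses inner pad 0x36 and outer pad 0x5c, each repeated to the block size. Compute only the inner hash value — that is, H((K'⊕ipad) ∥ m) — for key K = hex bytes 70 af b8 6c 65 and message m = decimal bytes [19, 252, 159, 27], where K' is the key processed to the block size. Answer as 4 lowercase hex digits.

Key hex bytes 70 af b8 6c 65 is 5 bytes > B = 4, so hash it first: H(key) = 8d 1b, then zero-pad to 4 bytes: K' = 8d 1b 00 00.
K' ⊕ ipad = bb 2d 36 36.
Inner input = bb 2d 36 36 ∥ 13 fc 9f 1b.
Inner hash: even-index sum = 419 mod 256 = 163; odd-index sum = 378 mod 256 = 122 → a3 7a.

a37a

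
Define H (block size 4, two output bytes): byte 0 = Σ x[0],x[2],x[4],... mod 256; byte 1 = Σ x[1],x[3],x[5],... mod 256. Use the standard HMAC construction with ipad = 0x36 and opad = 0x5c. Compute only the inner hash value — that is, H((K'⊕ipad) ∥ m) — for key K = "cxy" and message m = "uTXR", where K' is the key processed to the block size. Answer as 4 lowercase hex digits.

Key "cxy" = 63 78 79 is 3 bytes ≤ B = 4; zero-pad to 4 bytes: K' = 63 78 79 00.
K' ⊕ ipad = 55 4e 4f 36.
Inner input = 55 4e 4f 36 ∥ 75 54 58 52.
Inner hash: even-index sum = 369 mod 256 = 113; odd-index sum = 298 mod 256 = 42 → 71 2a.

712a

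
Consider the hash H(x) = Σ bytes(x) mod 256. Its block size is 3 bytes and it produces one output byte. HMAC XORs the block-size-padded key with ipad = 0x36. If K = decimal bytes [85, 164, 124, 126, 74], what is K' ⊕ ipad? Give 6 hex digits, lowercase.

0b3636

Key decimal bytes [85, 164, 124, 126, 74] = 55 a4 7c 7e 4a is 5 bytes > B = 3, so hash it first: H(key) = 3d, then zero-pad to 3 bytes: K' = 3d 00 00.
XOR each byte with 0x36: 3d⊕36=0b, 00⊕36=36, 00⊕36=36.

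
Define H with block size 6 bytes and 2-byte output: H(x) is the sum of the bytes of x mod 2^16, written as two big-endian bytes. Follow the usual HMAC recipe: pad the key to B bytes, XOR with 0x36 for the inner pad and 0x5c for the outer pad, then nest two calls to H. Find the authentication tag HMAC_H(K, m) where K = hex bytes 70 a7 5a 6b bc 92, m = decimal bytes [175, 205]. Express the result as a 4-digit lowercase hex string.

0360

Key hex bytes 70 a7 5a 6b bc 92 is exactly B = 6 bytes: K' = 70 a7 5a 6b bc 92.
K' ⊕ ipad = 46 91 6c 5d 8a a4.  K' ⊕ opad = 2c fb 06 37 e0 ce.
Inner input = (K'⊕ipad) ∥ m = 46 91 6c 5d 8a a4 ∥ af cd.
Inner hash: sum = 70+145+108+93+138+164+175+205 = 1098 → 04 4a.
Outer input = (K'⊕opad) ∥ inner = 2c fb 06 37 e0 ce ∥ 04 4a.
Outer hash (tag): sum = 44+251+6+55+224+206+4+74 = 864 → 03 60.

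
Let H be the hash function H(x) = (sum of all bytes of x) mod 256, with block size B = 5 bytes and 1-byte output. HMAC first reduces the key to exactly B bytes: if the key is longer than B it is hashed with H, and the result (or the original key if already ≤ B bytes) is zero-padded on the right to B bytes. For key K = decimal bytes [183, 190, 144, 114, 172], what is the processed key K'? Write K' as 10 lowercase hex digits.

b7be9072ac

Key decimal bytes [183, 190, 144, 114, 172] = b7 be 90 72 ac is exactly B = 5 bytes: K' = b7 be 90 72 ac.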